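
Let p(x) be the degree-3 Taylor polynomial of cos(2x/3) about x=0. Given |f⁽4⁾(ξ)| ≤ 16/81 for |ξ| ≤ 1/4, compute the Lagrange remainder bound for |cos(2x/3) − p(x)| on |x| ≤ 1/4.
1/31104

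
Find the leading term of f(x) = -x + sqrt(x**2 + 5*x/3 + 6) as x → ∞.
5/6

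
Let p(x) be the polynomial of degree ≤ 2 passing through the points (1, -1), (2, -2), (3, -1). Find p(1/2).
1/4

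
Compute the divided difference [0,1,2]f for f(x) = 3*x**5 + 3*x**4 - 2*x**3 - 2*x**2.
58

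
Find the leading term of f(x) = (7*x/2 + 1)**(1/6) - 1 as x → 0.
7*x/12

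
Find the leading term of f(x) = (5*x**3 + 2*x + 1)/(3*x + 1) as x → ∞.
5*x**2/3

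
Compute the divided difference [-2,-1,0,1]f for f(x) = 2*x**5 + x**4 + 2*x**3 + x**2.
10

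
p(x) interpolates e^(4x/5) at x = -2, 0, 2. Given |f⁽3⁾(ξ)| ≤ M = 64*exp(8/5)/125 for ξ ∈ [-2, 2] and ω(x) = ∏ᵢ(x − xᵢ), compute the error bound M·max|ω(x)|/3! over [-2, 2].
512*sqrt(3)*exp(8/5)/3375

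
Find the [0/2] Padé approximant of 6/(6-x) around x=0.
1/(1 - x/6)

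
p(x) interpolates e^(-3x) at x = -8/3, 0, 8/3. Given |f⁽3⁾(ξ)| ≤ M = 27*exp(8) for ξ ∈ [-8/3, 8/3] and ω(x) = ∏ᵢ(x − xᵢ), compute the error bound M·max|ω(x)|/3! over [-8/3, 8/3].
512*sqrt(3)*exp(8)/27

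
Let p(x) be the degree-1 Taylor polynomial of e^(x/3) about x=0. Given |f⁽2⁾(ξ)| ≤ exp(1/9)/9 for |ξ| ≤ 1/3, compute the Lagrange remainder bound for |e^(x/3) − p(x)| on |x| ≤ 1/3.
exp(1/9)/162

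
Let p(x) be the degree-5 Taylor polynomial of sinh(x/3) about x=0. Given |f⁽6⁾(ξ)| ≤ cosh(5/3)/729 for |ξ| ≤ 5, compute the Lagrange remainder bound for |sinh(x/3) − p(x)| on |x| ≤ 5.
3125*cosh(5/3)/104976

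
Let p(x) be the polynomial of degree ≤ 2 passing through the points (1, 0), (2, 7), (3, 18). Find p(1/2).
-2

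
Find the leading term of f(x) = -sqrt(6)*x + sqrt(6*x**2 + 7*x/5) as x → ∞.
7*sqrt(6)/60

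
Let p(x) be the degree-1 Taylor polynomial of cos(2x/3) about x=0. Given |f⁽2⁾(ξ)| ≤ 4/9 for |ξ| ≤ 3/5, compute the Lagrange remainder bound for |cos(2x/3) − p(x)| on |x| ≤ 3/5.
2/25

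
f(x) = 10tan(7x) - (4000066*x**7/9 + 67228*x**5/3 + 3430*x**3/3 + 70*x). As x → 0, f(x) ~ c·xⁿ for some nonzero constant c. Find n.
9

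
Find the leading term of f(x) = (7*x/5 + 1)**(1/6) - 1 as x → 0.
7*x/30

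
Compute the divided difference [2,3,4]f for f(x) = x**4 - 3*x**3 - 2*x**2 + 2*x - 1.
26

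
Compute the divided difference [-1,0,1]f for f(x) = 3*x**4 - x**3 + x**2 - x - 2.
4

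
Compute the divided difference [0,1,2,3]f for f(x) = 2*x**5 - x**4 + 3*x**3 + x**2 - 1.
47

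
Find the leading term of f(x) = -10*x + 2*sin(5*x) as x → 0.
-125*x**3/3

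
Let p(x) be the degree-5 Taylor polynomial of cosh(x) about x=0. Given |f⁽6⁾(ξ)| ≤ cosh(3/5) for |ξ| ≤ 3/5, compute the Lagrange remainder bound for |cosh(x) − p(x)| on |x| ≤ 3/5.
81*cosh(3/5)/1250000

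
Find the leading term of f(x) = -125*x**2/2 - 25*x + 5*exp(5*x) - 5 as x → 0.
625*x**3/6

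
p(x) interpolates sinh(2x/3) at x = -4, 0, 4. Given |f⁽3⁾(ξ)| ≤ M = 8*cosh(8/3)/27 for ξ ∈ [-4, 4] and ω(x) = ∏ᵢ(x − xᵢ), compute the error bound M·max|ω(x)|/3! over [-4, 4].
512*sqrt(3)*cosh(8/3)/729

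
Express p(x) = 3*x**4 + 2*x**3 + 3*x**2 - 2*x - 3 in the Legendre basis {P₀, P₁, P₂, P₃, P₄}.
(-7/5)P₀ + (-4/5)P₁ + (26/7)P₂ + (4/5)P₃ + (24/35)P₄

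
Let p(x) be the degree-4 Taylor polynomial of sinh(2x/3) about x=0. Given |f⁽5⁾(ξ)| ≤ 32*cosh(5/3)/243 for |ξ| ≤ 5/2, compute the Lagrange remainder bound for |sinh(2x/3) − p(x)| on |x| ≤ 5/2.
625*cosh(5/3)/5832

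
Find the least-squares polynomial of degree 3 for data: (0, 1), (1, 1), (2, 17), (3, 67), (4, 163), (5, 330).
52/63 + (-257/189)x + (-35/36)x² + (311/108)x³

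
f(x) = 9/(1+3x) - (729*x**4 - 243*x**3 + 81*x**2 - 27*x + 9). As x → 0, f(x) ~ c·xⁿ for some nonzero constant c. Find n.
5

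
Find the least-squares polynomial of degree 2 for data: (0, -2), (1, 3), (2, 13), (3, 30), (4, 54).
-62/35 + (73/70)x + (45/14)x²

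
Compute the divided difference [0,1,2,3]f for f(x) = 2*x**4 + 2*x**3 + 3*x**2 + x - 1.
14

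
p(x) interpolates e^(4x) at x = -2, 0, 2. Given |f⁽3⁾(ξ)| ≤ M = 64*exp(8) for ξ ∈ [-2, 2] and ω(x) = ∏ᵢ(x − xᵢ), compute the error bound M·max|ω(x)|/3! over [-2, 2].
512*sqrt(3)*exp(8)/27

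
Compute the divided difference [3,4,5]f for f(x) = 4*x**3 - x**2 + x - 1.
47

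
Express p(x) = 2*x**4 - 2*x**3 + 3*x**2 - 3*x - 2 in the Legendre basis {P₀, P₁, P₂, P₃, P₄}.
(-3/5)P₀ + (-21/5)P₁ + (22/7)P₂ + (-4/5)P₃ + (16/35)P₄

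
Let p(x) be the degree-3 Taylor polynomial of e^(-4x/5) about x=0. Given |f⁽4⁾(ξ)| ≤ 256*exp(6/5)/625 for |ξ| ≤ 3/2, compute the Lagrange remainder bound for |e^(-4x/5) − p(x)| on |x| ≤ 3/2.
54*exp(6/5)/625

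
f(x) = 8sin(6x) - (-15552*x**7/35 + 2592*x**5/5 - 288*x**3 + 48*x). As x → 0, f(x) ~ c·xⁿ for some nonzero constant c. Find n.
9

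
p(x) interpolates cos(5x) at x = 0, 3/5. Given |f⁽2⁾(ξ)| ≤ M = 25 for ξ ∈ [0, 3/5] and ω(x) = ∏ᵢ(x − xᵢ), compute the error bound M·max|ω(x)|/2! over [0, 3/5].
9/8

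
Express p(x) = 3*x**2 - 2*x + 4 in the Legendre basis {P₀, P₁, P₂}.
(5)P₀ + (-2)P₁ + (2)P₂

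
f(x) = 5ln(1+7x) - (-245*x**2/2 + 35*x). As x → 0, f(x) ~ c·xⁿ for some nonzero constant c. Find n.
3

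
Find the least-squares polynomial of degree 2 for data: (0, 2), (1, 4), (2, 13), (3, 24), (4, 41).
62/35 + (23/35)x + (16/7)x²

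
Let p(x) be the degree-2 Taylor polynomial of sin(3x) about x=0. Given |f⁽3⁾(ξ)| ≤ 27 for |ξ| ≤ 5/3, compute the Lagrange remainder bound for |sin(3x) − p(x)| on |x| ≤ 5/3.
125/6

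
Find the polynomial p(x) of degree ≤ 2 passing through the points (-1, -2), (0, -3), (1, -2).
x**2 - 3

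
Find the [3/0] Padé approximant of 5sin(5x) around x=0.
-625*x**3/6 + 25*x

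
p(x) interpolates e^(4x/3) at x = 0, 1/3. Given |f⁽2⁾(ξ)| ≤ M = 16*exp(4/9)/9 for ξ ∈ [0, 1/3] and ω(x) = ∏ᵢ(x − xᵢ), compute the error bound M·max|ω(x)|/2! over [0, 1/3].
2*exp(4/9)/81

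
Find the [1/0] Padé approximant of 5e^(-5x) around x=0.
5 - 25*x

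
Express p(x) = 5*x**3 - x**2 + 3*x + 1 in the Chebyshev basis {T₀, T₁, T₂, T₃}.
(1/2)T₀ + (27/4)T₁ + (-1/2)T₂ + (5/4)T₃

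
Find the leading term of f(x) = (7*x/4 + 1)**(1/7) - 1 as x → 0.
x/4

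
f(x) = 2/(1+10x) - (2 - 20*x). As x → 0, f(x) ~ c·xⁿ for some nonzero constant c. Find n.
2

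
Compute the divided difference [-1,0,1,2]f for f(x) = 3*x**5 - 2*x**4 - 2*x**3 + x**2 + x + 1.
9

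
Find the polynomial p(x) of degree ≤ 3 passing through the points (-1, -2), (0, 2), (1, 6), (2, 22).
2*x**3 + 2*x + 2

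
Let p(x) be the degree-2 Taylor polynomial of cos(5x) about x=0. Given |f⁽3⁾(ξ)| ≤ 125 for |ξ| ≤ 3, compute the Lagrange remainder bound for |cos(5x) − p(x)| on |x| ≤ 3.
1125/2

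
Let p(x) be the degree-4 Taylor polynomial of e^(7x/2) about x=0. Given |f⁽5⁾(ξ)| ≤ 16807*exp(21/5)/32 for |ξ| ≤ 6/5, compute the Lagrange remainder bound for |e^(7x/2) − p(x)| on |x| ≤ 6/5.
1361367*exp(21/5)/125000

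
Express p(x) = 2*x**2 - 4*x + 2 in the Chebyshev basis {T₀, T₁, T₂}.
(3)T₀ + (-4)T₁ + T₂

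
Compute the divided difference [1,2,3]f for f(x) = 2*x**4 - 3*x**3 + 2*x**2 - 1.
34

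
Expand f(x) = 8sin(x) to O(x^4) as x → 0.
8*x - 4*x**3/3 + O(x**4)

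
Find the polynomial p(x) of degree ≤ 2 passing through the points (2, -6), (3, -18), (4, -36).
-3*x**2 + 3*x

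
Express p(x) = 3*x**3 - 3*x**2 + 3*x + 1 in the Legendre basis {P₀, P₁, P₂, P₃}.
(24/5)P₁ + (-2)P₂ + (6/5)P₃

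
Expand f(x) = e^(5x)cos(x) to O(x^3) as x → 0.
1 + 5*x + 12*x**2 + O(x**3)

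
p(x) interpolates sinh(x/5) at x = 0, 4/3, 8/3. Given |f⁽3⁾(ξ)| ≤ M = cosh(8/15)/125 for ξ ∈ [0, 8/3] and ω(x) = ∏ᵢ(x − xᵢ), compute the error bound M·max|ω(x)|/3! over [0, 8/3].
64*sqrt(3)*cosh(8/15)/91125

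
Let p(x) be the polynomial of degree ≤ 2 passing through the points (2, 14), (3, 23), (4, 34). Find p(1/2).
17/4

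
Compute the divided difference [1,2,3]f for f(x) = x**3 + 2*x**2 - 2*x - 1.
8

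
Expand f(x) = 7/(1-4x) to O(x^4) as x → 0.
7 + 28*x + 112*x**2 + 448*x**3 + O(x**4)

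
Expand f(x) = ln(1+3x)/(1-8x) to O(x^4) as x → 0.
3*x + 39*x**2/2 + 165*x**3 + O(x**4)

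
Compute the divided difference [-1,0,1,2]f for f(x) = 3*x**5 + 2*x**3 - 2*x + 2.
17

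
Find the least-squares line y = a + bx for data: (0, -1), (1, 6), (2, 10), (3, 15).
a = -3/10, b = 26/5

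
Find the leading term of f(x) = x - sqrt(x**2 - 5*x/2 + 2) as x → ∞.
5/4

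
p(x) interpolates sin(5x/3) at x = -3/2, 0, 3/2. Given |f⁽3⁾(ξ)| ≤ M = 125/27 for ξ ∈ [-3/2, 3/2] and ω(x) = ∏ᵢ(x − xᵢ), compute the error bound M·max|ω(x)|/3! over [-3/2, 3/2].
125*sqrt(3)/216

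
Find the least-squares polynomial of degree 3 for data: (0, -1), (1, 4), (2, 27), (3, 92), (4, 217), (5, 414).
-4/7 + (-23/14)x + (27/14)x² + (3)x³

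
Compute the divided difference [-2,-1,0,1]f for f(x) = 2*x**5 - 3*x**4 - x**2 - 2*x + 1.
16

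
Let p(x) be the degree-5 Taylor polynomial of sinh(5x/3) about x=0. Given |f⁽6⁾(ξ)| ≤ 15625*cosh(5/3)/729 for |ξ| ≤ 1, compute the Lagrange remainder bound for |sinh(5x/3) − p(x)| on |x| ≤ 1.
3125*cosh(5/3)/104976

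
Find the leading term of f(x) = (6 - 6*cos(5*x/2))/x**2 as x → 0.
75/4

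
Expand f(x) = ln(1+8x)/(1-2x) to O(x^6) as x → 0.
8*x - 16*x**2 + 416*x**3/3 - 2240*x**4/3 + 75904*x**5/15 + O(x**6)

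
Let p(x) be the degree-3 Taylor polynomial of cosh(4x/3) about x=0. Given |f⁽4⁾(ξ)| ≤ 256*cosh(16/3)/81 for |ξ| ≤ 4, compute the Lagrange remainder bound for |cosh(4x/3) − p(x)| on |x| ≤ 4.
8192*cosh(16/3)/243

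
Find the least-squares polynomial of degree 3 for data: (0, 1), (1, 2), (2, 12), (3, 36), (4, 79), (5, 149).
19/21 + (-53/63)x + (103/84)x² + (35/36)x³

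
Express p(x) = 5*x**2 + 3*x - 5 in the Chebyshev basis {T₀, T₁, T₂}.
(-5/2)T₀ + (3)T₁ + (5/2)T₂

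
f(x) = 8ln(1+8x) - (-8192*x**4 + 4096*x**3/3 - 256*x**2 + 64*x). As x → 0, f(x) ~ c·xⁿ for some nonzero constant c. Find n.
5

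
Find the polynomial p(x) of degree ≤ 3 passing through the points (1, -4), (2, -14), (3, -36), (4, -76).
-x**3 - 3*x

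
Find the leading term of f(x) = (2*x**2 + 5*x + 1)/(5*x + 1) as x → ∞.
2*x/5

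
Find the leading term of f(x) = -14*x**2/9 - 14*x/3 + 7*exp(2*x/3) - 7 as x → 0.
28*x**3/81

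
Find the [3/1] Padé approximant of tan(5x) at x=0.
125*x**3/3 + 5*x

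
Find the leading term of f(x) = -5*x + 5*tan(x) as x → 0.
5*x**3/3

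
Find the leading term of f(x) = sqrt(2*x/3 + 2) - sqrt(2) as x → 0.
sqrt(2)*x/6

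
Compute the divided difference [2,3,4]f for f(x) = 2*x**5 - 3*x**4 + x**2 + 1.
406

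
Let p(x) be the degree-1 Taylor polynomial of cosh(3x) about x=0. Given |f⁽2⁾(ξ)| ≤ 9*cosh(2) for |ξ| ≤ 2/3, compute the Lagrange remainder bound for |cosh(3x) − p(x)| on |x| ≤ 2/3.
2*cosh(2)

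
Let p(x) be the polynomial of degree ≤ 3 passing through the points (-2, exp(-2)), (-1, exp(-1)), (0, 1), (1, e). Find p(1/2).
(-5*e + 1 + 5*(e + 3)*exp(2))*exp(-2)/16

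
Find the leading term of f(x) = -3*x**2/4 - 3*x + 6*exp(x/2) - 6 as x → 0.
x**3/8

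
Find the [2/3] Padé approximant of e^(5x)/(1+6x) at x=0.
(2525*x**2/1108 + 710*x/277 + 1)/(38525*x**3/3324 - 14025*x**2/1108 + 987*x/277 + 1)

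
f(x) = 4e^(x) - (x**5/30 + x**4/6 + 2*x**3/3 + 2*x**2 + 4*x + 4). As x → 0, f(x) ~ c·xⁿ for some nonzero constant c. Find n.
6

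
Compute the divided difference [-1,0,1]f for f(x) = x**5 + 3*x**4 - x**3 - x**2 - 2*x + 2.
2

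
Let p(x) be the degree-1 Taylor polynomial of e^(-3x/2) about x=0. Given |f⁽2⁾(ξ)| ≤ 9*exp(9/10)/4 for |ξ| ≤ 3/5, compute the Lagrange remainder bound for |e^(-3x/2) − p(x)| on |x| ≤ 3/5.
81*exp(9/10)/200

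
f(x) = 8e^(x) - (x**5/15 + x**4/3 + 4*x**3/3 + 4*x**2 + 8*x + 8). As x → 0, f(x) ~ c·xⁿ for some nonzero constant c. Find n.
6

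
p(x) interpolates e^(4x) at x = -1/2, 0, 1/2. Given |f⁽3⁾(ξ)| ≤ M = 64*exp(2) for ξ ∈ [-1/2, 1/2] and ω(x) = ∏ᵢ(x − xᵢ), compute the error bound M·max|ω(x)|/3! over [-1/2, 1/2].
8*sqrt(3)*exp(2)/27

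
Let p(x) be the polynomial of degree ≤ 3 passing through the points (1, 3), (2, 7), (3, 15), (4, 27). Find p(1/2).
5/2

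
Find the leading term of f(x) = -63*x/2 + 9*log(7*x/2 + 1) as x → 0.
-441*x**2/8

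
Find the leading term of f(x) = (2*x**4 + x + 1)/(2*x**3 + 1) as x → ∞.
x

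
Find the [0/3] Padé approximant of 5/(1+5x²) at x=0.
5/(5*x**2 + 1)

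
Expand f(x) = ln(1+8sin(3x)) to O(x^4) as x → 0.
24*x - 288*x**2 + 4572*x**3 + O(x**4)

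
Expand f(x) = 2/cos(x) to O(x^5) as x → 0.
2 + x**2 + 5*x**4/12 + O(x**5)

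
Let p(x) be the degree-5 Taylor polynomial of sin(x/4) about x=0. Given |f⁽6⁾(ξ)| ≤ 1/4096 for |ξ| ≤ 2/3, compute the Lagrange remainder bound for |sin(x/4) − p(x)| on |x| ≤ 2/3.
1/33592320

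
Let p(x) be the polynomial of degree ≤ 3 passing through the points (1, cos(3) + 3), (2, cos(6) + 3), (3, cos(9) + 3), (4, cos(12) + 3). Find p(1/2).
35*cos(3)/16 - 35*cos(6)/16 + 21*cos(9)/16 - 5*cos(12)/16 + 3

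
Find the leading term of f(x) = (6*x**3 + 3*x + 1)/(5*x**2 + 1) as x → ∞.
6*x/5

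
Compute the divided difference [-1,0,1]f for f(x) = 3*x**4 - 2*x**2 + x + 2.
1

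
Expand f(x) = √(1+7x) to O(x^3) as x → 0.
1 + 7*x/2 - 49*x**2/8 + O(x**3)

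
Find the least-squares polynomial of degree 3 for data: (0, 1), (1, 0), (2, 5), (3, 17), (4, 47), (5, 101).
16/21 + (7/9)x + (-155/84)x² + (41/36)x³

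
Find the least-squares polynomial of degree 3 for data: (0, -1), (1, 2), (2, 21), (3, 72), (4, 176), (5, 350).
-15/14 + (173/84)x + (-25/14)x² + (37/12)x³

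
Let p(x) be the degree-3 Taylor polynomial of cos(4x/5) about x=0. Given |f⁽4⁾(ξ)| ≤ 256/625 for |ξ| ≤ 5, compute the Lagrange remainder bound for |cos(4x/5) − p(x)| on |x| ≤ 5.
32/3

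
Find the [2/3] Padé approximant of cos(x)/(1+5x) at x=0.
(1 - 5*x**2/12)/(5*x**3/12 + x**2/12 + 5*x + 1)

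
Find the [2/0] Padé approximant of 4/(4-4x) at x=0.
x**2 + x + 1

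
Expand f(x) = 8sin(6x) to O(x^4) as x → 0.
48*x - 288*x**3 + O(x**4)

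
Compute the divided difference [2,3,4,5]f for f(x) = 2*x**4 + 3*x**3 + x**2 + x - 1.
31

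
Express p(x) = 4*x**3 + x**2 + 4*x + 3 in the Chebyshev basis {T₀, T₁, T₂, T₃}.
(7/2)T₀ + (7)T₁ + (1/2)T₂ + T₃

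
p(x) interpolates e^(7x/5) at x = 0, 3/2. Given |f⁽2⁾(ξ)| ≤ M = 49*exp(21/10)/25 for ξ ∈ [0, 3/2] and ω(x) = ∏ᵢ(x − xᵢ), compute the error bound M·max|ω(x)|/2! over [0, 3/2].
441*exp(21/10)/800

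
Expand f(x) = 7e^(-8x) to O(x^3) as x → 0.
7 - 56*x + 224*x**2 + O(x**3)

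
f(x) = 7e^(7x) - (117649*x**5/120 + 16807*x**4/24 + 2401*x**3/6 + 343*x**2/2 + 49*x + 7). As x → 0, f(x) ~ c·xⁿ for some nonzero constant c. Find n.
6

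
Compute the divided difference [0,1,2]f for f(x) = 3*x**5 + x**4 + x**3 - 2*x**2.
53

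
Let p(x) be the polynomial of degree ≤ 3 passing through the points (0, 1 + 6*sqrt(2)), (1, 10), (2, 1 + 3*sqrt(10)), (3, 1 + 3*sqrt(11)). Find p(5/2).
-29/16 + 3*sqrt(2)/8 + 15*sqrt(11)/16 + 45*sqrt(10)/16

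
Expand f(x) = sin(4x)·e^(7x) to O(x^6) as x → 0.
4*x + 28*x**2 + 262*x**3/3 + 154*x**4 + 4421*x**5/30 + O(x**6)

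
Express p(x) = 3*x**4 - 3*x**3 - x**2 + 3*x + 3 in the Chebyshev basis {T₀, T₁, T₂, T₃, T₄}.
(29/8)T₀ + (3/4)T₁ + T₂ + (-3/4)T₃ + (3/8)T₄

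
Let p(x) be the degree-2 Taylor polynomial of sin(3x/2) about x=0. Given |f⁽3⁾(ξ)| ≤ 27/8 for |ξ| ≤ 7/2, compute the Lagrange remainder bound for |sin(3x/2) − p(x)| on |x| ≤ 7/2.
3087/128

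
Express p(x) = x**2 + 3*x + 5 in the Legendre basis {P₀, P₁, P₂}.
(16/3)P₀ + (3)P₁ + (2/3)P₂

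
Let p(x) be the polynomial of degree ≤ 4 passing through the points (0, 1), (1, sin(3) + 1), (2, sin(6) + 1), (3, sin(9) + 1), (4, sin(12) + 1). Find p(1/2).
-5*sin(12)/128 + 7*sin(9)/32 - 35*sin(6)/64 + 35*sin(3)/32 + 1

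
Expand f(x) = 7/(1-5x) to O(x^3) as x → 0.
7 + 35*x + 175*x**2 + O(x**3)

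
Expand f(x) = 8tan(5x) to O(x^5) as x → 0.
40*x + 1000*x**3/3 + O(x**5)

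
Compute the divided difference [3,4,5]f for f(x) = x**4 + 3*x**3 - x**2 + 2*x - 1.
132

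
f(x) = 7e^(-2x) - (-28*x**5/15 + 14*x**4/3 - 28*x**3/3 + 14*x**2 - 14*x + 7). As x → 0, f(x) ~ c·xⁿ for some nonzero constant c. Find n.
6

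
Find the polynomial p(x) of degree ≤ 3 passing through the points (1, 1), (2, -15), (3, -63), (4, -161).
-3*x**3 + 2*x**2 - x + 3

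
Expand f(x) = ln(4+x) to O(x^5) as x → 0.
log(4) + x/4 - x**2/32 + x**3/192 - x**4/1024 + O(x**5)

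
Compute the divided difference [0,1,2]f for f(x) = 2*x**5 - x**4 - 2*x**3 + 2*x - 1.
17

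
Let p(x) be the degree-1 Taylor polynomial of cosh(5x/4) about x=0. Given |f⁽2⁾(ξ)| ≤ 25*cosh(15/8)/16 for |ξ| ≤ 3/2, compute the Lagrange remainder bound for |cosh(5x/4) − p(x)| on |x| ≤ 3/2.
225*cosh(15/8)/128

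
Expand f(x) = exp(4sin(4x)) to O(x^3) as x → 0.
1 + 16*x + 128*x**2 + O(x**3)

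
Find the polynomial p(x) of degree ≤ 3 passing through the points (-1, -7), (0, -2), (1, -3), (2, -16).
-x**3 - 3*x**2 + 3*x - 2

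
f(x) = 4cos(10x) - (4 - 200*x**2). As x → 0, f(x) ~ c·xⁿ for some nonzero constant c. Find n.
4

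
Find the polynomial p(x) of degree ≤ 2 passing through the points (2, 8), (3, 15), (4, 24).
x**2 + 2*x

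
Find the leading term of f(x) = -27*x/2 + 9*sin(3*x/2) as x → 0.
-81*x**3/16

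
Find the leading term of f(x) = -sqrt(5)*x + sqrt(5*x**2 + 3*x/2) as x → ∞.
3*sqrt(5)/20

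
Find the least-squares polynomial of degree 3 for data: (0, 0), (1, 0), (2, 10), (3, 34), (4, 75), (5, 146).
-5/18 + (-733/756)x + (62/63)x² + (109/108)x³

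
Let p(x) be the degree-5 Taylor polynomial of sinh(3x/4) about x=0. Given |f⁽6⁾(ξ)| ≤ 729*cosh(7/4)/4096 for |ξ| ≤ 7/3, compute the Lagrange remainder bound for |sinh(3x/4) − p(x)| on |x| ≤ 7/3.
117649*cosh(7/4)/2949120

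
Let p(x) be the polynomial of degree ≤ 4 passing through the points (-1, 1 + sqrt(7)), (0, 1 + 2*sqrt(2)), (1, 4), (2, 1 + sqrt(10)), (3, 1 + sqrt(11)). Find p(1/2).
-5*sqrt(10)/32 - 5*sqrt(7)/128 + 3*sqrt(11)/128 + 15*sqrt(2)/16 + 199/64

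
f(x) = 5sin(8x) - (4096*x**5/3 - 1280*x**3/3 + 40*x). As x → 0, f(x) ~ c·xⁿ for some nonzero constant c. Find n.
7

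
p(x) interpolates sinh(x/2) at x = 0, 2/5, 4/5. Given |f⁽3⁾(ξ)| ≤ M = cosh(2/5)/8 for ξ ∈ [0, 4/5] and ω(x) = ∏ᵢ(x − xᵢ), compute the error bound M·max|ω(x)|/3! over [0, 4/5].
sqrt(3)*cosh(2/5)/3375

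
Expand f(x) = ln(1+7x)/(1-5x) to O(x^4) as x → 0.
7*x + 21*x**2/2 + 1001*x**3/6 + O(x**4)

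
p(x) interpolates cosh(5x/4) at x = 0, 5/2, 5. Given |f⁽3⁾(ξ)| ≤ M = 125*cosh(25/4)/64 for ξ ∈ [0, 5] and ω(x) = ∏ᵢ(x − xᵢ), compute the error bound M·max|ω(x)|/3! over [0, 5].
15625*sqrt(3)*cosh(25/4)/13824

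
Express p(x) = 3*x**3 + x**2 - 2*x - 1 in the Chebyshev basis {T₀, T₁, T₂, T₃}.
(-1/2)T₀ + (1/4)T₁ + (1/2)T₂ + (3/4)T₃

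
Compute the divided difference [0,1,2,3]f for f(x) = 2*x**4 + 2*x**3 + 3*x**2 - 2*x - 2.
14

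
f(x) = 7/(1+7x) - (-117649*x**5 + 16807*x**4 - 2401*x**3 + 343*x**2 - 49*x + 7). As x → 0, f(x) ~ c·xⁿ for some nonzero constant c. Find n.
6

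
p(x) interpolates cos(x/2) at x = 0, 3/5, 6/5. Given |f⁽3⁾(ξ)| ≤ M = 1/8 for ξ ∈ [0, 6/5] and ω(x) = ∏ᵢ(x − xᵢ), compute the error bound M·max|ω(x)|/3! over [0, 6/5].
sqrt(3)/1000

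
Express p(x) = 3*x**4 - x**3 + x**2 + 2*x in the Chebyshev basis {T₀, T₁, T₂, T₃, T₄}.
(13/8)T₀ + (5/4)T₁ + (2)T₂ + (-1/4)T₃ + (3/8)T₄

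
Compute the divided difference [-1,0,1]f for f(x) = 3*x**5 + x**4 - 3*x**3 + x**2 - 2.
2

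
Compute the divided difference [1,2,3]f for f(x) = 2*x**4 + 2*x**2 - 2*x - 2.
52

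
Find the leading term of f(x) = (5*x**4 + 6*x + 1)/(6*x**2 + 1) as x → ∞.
5*x**2/6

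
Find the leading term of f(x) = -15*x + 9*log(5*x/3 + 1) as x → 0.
-25*x**2/2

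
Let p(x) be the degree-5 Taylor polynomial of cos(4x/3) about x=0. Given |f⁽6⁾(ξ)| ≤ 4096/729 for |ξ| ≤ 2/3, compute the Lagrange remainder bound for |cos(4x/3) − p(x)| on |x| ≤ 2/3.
16384/23914845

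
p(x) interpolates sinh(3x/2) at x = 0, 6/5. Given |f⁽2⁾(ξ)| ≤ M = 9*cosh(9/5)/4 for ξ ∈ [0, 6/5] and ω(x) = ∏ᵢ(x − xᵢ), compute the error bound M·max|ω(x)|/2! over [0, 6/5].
81*cosh(9/5)/200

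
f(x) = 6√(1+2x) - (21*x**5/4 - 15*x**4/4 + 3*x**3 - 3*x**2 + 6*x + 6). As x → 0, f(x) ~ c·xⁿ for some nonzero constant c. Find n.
6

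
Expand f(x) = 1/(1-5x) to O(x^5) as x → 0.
1 + 5*x + 25*x**2 + 125*x**3 + 625*x**4 + O(x**5)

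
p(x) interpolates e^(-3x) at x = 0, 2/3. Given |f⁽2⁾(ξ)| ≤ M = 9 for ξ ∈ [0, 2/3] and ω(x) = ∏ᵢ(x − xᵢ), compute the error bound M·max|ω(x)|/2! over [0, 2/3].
1/2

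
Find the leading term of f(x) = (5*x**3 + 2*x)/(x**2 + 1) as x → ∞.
5*x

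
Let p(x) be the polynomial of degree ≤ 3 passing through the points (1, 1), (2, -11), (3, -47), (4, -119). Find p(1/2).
7/4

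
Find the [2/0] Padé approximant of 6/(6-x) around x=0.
x**2/36 + x/6 + 1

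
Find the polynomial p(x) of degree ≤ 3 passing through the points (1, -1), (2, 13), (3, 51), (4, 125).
2*x**3 - 3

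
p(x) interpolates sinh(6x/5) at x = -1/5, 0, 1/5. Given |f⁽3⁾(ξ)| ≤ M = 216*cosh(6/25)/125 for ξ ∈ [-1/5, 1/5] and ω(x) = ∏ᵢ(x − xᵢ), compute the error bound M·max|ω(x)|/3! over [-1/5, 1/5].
8*sqrt(3)*cosh(6/25)/15625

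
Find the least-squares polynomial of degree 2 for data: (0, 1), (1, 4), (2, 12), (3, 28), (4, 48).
1 + (-1/5)x + (3)x²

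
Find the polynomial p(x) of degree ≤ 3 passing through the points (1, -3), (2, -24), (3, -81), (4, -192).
-3*x**3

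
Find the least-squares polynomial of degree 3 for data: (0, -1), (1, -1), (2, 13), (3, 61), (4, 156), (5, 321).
-131/126 + (-979/756)x + (-103/63)x² + (319/108)x³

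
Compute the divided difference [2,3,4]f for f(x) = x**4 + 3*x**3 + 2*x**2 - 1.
84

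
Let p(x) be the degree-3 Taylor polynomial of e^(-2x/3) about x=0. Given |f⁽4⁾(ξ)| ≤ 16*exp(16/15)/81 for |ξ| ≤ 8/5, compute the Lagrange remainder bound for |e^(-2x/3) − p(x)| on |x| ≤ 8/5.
8192*exp(16/15)/151875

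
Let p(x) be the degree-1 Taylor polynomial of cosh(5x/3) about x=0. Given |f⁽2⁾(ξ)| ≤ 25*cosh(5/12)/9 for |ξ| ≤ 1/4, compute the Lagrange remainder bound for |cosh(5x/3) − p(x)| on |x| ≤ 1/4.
25*cosh(5/12)/288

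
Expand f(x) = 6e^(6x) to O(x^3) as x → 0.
6 + 36*x + 108*x**2 + O(x**3)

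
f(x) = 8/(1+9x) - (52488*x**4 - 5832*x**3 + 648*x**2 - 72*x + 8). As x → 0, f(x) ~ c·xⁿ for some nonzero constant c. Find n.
5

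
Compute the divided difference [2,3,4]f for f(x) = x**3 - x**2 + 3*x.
8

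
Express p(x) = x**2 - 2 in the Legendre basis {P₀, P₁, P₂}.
(-5/3)P₀ + (2/3)P₂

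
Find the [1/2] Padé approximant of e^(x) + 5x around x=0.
(1261*x/213 + 1)/(-3*x**2/142 - 17*x/213 + 1)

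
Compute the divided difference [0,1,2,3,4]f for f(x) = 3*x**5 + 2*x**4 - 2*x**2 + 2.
32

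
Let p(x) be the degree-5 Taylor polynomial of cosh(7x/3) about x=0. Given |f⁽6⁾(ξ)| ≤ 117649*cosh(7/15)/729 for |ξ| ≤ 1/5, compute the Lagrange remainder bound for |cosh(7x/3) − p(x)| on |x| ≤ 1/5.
117649*cosh(7/15)/8201250000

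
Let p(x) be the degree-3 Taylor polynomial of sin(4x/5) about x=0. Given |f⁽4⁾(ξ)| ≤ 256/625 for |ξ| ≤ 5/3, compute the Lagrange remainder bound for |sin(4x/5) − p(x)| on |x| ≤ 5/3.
32/243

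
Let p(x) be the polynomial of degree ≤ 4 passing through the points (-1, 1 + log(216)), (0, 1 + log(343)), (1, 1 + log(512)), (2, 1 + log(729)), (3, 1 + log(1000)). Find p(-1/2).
1 + log(3087*2**(25/32)*3**(17/128)*5**(113/128)*7**(9/32)/160)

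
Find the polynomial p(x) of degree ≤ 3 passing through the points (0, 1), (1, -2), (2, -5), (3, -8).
1 - 3*x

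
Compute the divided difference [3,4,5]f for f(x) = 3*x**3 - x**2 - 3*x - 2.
35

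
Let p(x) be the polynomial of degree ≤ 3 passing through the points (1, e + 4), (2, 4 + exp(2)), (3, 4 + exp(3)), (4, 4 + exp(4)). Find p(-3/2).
-105*exp(4)/16 - 495*exp(2)/16 + 4 + 231*e/16 + 385*exp(3)/16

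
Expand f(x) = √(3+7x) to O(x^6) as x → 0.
sqrt(3) + 7*sqrt(3)*x/6 - 49*sqrt(3)*x**2/72 + 343*sqrt(3)*x**3/432 - 12005*sqrt(3)*x**4/10368 + 117649*sqrt(3)*x**5/62208 + O(x**6)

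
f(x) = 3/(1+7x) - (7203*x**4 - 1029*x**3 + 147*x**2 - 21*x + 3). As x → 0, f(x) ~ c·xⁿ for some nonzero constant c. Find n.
5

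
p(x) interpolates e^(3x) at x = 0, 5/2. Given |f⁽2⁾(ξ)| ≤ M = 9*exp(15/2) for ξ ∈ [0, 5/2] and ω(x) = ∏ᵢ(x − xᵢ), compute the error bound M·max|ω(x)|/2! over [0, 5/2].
225*exp(15/2)/32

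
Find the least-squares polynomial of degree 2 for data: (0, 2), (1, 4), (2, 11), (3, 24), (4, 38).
59/35 + (22/35)x + (15/7)x²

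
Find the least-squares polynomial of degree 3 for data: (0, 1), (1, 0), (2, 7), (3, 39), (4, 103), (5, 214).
8/7 + (-39/14)x + (-13/14)x² + (2)x³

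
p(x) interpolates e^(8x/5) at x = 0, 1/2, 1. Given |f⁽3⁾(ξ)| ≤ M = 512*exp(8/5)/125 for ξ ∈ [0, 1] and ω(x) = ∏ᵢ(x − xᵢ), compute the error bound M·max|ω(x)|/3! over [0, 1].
64*sqrt(3)*exp(8/5)/3375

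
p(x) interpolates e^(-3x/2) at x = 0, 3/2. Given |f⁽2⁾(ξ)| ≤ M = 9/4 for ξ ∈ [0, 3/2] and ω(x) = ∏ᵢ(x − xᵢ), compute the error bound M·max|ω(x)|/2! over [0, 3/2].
81/128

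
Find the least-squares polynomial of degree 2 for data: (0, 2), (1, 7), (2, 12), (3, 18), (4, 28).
83/35 + (221/70)x + (11/14)x²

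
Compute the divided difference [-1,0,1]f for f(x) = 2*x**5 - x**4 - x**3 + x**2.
0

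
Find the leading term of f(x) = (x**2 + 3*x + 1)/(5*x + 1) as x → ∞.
x/5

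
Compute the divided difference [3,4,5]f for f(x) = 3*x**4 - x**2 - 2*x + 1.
290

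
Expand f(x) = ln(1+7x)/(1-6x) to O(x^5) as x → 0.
7*x + 35*x**2/2 + 658*x**3/3 + 2863*x**4/4 + O(x**5)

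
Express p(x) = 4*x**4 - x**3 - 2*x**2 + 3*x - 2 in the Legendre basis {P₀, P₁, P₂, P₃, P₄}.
(-28/15)P₀ + (12/5)P₁ + (20/21)P₂ + (-2/5)P₃ + (32/35)P₄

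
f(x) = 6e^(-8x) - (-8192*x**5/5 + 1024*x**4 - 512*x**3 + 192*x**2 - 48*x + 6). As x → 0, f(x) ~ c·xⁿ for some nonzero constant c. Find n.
6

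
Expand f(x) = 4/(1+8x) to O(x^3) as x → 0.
4 - 32*x + 256*x**2 + O(x**3)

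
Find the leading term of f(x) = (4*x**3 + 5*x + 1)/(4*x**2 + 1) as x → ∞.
x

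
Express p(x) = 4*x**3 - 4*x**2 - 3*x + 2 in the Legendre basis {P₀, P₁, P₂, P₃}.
(2/3)P₀ + (-3/5)P₁ + (-8/3)P₂ + (8/5)P₃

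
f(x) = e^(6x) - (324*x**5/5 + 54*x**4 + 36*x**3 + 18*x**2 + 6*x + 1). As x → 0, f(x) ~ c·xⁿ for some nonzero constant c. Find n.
6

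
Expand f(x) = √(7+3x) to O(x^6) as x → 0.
sqrt(7) + 3*sqrt(7)*x/14 - 9*sqrt(7)*x**2/392 + 27*sqrt(7)*x**3/5488 - 405*sqrt(7)*x**4/307328 + 243*sqrt(7)*x**5/614656 + O(x**6)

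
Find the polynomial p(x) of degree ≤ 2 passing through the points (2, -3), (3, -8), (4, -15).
1 - x**2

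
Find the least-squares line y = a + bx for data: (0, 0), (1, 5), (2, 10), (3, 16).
a = -1/5, b = 53/10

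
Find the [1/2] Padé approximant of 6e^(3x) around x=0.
(6*x + 6)/(3*x**2/2 - 2*x + 1)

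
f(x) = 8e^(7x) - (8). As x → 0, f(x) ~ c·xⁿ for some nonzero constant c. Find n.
1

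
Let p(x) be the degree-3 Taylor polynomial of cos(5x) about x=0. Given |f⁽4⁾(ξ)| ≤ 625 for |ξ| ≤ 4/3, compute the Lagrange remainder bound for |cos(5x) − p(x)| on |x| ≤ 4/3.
20000/243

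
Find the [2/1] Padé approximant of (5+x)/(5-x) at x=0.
(x/5 + 1)/(1 - x/5)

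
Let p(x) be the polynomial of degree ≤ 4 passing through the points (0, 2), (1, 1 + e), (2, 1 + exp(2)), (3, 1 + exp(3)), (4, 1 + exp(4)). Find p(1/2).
-35*exp(2)/64 - 5*exp(4)/128 + 163/128 + 35*e/32 + 7*exp(3)/32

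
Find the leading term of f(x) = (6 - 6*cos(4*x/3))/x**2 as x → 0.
16/3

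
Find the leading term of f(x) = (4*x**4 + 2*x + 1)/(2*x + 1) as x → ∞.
2*x**3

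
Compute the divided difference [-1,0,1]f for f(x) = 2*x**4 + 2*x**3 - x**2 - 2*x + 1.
1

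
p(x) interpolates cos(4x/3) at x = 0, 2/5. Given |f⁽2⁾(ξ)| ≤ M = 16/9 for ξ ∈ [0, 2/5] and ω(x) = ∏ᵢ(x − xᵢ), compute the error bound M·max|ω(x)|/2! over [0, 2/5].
8/225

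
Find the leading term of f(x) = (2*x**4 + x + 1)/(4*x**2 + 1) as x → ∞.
x**2/2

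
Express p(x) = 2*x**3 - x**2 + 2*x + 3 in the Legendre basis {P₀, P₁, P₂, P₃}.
(8/3)P₀ + (16/5)P₁ + (-2/3)P₂ + (4/5)P₃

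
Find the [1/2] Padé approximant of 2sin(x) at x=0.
2*x/(x**2/6 + 1)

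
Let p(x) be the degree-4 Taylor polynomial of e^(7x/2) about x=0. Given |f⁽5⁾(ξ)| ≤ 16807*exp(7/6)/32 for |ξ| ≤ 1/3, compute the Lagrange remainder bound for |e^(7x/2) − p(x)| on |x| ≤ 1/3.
16807*exp(7/6)/933120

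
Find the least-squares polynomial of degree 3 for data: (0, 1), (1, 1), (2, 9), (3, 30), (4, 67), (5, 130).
6/7 + (-26/21)x + (23/28)x² + (11/12)x³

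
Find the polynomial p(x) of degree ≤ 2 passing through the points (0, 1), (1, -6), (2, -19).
-3*x**2 - 4*x + 1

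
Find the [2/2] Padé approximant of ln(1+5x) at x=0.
5*x*(5*x + 2)/(2*(25*x**2/6 + 5*x + 1))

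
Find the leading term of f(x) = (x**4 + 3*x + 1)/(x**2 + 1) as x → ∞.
x**2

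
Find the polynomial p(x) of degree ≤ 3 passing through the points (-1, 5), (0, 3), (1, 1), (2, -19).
-3*x**3 + x + 3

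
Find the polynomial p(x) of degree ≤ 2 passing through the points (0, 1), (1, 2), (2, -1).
-2*x**2 + 3*x + 1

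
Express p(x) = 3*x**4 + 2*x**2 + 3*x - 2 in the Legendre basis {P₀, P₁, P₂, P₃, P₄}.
(-11/15)P₀ + (3)P₁ + (64/21)P₂ + (24/35)P₄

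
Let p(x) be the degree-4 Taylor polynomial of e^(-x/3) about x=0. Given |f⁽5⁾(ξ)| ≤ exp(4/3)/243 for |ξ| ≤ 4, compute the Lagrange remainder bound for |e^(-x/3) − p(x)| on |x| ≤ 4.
128*exp(4/3)/3645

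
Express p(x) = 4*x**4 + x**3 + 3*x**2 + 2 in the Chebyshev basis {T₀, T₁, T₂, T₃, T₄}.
(5)T₀ + (3/4)T₁ + (7/2)T₂ + (1/4)T₃ + (1/2)T₄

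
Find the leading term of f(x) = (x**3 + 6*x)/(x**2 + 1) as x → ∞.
x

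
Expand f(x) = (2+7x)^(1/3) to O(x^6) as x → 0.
2**(1/3) + 7*2**(1/3)*x/6 - 49*2**(1/3)*x**2/36 + 1715*2**(1/3)*x**3/648 - 12005*2**(1/3)*x**4/1944 + 184877*2**(1/3)*x**5/11664 + O(x**6)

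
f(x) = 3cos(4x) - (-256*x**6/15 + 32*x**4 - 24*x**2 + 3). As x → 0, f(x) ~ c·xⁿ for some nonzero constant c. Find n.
8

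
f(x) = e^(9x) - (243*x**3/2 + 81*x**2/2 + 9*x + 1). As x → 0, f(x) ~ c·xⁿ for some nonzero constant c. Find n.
4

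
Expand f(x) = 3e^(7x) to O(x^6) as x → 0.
3 + 21*x + 147*x**2/2 + 343*x**3/2 + 2401*x**4/8 + 16807*x**5/40 + O(x**6)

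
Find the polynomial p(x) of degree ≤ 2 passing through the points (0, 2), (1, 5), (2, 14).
3*x**2 + 2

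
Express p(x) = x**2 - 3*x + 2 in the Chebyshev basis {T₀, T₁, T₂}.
(5/2)T₀ + (-3)T₁ + (1/2)T₂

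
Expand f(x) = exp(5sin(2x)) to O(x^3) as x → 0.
1 + 10*x + 50*x**2 + O(x**3)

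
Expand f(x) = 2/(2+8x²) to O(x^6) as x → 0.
1 - 4*x**2 + 16*x**4 + O(x**6)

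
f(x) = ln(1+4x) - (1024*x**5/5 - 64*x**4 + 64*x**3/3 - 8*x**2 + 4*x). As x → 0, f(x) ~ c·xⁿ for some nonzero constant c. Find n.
6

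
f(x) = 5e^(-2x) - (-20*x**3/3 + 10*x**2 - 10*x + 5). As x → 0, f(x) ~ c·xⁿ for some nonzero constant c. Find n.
4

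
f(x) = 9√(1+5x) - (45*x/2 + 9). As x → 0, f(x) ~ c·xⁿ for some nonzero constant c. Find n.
2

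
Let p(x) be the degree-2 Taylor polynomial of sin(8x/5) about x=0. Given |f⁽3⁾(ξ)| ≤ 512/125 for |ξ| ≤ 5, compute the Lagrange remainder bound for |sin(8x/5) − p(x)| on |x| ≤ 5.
256/3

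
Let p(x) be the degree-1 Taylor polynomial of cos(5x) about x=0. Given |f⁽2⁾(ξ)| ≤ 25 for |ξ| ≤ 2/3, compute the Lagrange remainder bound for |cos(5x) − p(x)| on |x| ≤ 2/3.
50/9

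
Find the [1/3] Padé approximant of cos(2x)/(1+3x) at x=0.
(1 - 5*x/9)/(44*x**3/9 + x**2/3 + 22*x/9 + 1)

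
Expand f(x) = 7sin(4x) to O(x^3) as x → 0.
28*x + O(x**3)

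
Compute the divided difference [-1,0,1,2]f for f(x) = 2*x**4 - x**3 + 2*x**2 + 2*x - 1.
3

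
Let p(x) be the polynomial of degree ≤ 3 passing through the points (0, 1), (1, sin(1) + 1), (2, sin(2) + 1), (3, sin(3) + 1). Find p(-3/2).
-189*sin(1)/16 - 35*sin(3)/16 + 1 + 135*sin(2)/16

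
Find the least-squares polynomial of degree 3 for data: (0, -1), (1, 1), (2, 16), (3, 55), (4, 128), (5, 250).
-47/42 + (53/252)x + (23/84)x² + (35/18)x³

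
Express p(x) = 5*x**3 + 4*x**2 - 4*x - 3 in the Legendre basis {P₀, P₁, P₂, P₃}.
(-5/3)P₀ - P₁ + (8/3)P₂ + (2)P₃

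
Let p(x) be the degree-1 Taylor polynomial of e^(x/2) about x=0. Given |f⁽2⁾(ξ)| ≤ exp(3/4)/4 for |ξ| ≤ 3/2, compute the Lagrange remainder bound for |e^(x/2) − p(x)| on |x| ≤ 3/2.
9*exp(3/4)/32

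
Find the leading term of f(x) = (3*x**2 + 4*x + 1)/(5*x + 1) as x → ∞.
3*x/5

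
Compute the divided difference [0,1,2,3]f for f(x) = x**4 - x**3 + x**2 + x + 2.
5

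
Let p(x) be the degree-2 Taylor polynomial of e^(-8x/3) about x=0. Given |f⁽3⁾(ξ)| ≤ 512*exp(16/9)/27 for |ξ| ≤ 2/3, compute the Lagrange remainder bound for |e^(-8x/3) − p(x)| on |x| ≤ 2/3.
2048*exp(16/9)/2187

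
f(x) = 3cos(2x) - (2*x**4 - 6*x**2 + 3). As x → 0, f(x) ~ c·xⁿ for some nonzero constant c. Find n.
6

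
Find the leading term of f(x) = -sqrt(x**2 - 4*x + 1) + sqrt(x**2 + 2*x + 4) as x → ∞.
3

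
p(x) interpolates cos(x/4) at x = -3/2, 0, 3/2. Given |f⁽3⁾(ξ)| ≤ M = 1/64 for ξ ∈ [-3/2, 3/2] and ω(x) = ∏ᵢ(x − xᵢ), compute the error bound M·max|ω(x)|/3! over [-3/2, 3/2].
sqrt(3)/512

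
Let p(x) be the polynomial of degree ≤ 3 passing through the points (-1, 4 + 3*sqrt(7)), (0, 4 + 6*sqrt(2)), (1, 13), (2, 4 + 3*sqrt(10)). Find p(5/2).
-251/16 - 15*sqrt(7)/16 + 63*sqrt(2)/8 + 105*sqrt(10)/16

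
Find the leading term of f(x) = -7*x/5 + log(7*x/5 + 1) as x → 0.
-49*x**2/50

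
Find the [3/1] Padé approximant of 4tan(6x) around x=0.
288*x**3 + 24*x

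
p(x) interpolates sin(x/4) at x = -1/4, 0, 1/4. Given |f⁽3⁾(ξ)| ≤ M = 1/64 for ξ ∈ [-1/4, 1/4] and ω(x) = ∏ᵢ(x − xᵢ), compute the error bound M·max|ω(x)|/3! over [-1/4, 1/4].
sqrt(3)/110592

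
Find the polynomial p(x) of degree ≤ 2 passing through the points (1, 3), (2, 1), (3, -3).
-x**2 + x + 3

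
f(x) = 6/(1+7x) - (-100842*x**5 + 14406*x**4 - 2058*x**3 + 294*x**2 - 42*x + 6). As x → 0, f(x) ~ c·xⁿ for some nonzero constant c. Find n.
6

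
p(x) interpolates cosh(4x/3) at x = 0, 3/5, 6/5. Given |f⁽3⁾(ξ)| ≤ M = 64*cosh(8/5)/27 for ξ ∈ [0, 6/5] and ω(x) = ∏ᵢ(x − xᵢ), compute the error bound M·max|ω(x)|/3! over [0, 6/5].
64*sqrt(3)*cosh(8/5)/3375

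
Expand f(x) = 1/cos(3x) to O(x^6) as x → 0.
1 + 9*x**2/2 + 135*x**4/8 + O(x**6)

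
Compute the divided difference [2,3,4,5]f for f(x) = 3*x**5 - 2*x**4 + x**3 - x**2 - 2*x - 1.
348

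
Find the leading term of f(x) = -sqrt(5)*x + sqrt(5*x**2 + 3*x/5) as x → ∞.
3*sqrt(5)/50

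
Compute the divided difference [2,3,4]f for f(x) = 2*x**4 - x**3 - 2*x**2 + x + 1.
99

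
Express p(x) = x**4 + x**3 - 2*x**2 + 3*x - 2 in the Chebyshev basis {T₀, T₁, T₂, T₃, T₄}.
(-21/8)T₀ + (15/4)T₁ + (-1/2)T₂ + (1/4)T₃ + (1/8)T₄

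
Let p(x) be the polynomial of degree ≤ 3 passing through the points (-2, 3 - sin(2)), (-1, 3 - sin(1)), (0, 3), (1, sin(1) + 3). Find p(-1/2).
-5*sin(1)/8 + sin(2)/16 + 3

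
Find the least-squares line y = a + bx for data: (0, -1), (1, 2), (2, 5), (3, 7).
a = -4/5, b = 27/10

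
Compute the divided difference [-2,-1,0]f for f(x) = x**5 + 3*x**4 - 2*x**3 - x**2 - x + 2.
11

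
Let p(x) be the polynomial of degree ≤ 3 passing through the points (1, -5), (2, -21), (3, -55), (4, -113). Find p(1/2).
-15/8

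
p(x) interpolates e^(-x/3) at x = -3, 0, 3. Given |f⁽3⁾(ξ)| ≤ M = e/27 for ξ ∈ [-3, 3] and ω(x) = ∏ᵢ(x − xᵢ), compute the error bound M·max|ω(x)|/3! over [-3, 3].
sqrt(3)*e/27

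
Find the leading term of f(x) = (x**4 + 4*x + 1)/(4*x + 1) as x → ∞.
x**3/4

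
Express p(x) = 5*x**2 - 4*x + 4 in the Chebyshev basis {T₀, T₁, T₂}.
(13/2)T₀ + (-4)T₁ + (5/2)T₂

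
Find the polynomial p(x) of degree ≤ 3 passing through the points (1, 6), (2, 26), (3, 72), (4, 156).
2*x**3 + x**2 + 3*x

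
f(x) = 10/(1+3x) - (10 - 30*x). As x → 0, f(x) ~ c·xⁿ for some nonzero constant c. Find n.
2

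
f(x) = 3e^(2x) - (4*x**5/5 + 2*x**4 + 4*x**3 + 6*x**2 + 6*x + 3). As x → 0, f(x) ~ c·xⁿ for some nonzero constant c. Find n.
6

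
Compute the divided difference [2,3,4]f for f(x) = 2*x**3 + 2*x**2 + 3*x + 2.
20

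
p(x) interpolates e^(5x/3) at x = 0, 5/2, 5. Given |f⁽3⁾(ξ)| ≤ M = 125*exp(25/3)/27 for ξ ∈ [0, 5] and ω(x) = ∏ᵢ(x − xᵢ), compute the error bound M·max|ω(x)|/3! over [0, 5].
15625*sqrt(3)*exp(25/3)/5832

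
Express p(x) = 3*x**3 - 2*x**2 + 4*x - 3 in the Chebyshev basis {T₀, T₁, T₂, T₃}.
(-4)T₀ + (25/4)T₁ - T₂ + (3/4)T₃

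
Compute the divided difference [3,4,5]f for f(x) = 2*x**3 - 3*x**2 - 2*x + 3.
21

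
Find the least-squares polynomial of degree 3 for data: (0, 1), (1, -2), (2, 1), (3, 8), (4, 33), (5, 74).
55/63 + (-416/189)x + (-8/9)x² + (23/27)x³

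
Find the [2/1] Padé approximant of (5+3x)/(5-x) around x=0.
(3*x/5 + 1)/(1 - x/5)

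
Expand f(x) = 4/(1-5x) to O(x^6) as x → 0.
4 + 20*x + 100*x**2 + 500*x**3 + 2500*x**4 + 12500*x**5 + O(x**6)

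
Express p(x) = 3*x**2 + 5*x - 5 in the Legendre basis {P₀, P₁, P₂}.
(-4)P₀ + (5)P₁ + (2)P₂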